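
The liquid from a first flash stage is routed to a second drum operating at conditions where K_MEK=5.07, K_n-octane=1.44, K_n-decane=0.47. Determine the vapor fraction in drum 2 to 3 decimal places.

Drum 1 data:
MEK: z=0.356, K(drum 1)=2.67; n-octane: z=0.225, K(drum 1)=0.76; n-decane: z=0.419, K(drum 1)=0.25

Drum 1:
Let ψ₁ = V/F and solve Σ zᵢ(Kᵢ−1)/(1+ψ₁(Kᵢ−1)) = 0.
Feasibility: ΣzᵢKᵢ = 1.226, Σzᵢ/Kᵢ = 2.105 — both > 1, two phases present.
Iterate (Newton) starting at ψ₁ = 0.5:
  ψ₁ = 0.500: g = -0.2402, g' = -0.915 → ψ₁ = 0.238
  ψ₁ = 0.238: g = -0.0139, g' = -0.872 → ψ₁ = 0.222
Converged at ψ₁ = 0.222.
Drum-1 compositions:
  MEK: x = 0.260, y = 0.694
  n-octane: x = 0.238, y = 0.181
  n-decane: x = 0.503, y = 0.126
Drum-2 feed = drum-1 liquid: z₂ = (0.2598, 0.2376, 0.5025).
Drum 2:
Iterate (Newton) starting at ψ₂ = 0.5:
  ψ₂ = 0.500: g = 0.0718, g' = -0.759 → ψ₂ = 0.595
  ψ₂ = 0.595: g = 0.0033, g' = -0.698 → ψ₂ = 0.599
Converged at ψ₂ = 0.599.
  MEK: x = 0.076, y = 0.383
  n-octane: x = 0.188, y = 0.271
  n-decane: x = 0.736, y = 0.346

V/F (drum 2) = 0.599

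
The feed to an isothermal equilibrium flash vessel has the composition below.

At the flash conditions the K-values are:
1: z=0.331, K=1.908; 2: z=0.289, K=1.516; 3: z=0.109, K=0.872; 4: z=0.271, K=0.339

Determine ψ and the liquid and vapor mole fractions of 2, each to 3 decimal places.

Newton iteration, ψ⁰ = 0.5:
  ψ = 0.500: g = 0.0428, g' = -0.444 → ψ = 0.596
  ψ = 0.596: g = -0.0018, g' = -0.485 → ψ = 0.593
Converged at ψ = 0.593.
Compositions from xᵢ = zᵢ/(1+ψ(Kᵢ−1)), yᵢ = Kᵢxᵢ:
  1: x = 0.215, y = 0.411
  2: x = 0.221, y = 0.336
  3: x = 0.118, y = 0.103
  4: x = 0.446, y = 0.151

ψ = 0.593, x_2 = 0.221, y_2 = 0.336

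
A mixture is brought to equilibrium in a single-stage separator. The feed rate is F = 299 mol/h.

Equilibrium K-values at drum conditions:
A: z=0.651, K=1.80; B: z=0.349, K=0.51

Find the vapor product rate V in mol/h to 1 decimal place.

Rachford–Rice: g(ψ) = Σ zᵢ(Kᵢ−1)/(1+ψ(Kᵢ−1)) = 0.
g(0) = ΣzᵢKᵢ − 1 = 0.350 and g(1) = 1 − Σzᵢ/Kᵢ = -0.046, so a root lies in (0, 1).
Newton–Raphson from ψ = 0.32:
  ψ = 0.320: g = 0.2118, g' = -0.382 → ψ = 0.875
  ψ = 0.875: g = 0.0072, g' = -0.401 → ψ = 0.892
Converged at ψ = 0.892.
Then V = ψ·F = 0.8923·299 = 266.8 mol/h and L = F − V = 32.2 mol/h.

V = 266.8 mol/h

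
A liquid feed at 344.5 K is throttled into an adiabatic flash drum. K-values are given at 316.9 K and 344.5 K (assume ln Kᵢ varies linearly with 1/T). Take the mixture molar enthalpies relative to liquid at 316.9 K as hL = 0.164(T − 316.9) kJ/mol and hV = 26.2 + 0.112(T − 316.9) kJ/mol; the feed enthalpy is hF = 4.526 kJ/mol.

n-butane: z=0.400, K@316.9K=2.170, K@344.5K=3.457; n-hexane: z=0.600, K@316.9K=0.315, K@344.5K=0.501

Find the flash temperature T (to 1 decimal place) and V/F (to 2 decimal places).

T = 320.7 K, V/F = 0.15

Adiabatic flash: solve Rachford–Rice at each trial T, then check hF = ψ·hV(T) + (1−ψ)·hL(T).
  T = 316.9 K: K = (2.170, 0.315), RR gives ψ = 0.071, H_out = 1.863 kJ/mol
  T = 344.5 K: K = (3.457, 0.501), RR gives ψ = 0.557, H_out = 18.330 kJ/mol
  T = 330.7 K: K = (2.766, 0.401), RR gives ψ = 0.328, H_out = 10.624 kJ/mol
  T = 323.8 K: K = (2.456, 0.356), RR gives ψ = 0.209, H_out = 6.544 kJ/mol
  T = 320.4 K: K = (2.312, 0.336), RR gives ψ = 0.145, H_out = 4.341 kJ/mol
  T = 322.1 K: K = (2.383, 0.346), RR gives ψ = 0.178, H_out = 5.464 kJ/mol
Linear interpolation between T = 320.4 (H_out = 4.341) and T = 322.1 (H_out = 5.464) on hF = 4.526 gives T ≈ 320.7 K, at which ψ = 0.15.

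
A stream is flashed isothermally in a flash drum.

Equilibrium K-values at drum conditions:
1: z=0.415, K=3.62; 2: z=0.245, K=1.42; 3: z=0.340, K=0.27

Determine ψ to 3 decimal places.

ψ = 0.660

Material balance + equilibrium reduce to Σ zᵢ(Kᵢ−1)/(1+ψ(Kᵢ−1)) = 0.
Feasibility: ΣzᵢKᵢ = 1.942, Σzᵢ/Kᵢ = 1.546 — both > 1, two phases present.
Newton iteration, ψ⁰ = 0.5:
  ψ = 0.500: g = 0.1649, g' = -1.013 → ψ = 0.663
  ψ = 0.663: g = -0.0030, g' = -1.087 → ψ = 0.660
Converged at ψ = 0.660.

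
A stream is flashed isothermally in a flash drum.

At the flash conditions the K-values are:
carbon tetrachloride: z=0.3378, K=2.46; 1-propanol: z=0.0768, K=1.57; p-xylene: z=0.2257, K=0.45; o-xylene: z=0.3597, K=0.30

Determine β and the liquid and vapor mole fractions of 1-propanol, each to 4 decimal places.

Material balance + equilibrium reduce to Σ zᵢ(Kᵢ−1)/(1+β(Kᵢ−1)) = 0.
Check two-phase: ΣzᵢKᵢ = 1.1610 > 1 and Σzᵢ/Kᵢ = 1.8868 > 1, so g(0) = 0.1610 > 0 and g(1) = -0.8868 < 0.
Newton iteration, β⁰ = 0.5:
  β = 0.5000: g = -0.23944, g' = -0.8028 → β = 0.2017
  β = 0.2017: g = -0.01257, g' = -0.7751 → β = 0.1855
  β = 0.1855: g = 0.00007, g' = -0.7837 → β = 0.1856
Converged at β = 0.1856.
Compositions from xᵢ = zᵢ/(1+β(Kᵢ−1)), yᵢ = Kᵢxᵢ:
  carbon tetrachloride: x = 0.2658, y = 0.6538
  1-propanol: x = 0.0695, y = 0.1090
  p-xylene: x = 0.2514, y = 0.1131
  o-xylene: x = 0.4134, y = 0.1240

β = 0.1856, x_1-propanol = 0.0695, y_1-propanol = 0.1090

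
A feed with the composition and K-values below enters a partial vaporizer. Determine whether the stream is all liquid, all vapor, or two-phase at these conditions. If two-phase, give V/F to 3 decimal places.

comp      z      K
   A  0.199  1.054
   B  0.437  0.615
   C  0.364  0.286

all liquid

ΣzᵢKᵢ = 0.583; Σzᵢ/Kᵢ = 2.172.
Since ΣzᵢKᵢ < 1 the mixture is below its bubble point — single liquid phase.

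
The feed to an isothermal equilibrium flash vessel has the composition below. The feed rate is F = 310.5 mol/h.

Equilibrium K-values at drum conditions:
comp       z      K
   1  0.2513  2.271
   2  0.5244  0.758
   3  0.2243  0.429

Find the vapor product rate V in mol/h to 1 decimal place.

V = 43.9 mol/h

Rachford–Rice: g(ψ) = Σ zᵢ(Kᵢ−1)/(1+ψ(Kᵢ−1)) = 0.
Feasibility: ΣzᵢKᵢ = 1.0644, Σzᵢ/Kᵢ = 1.3253 — both > 1, two phases present.
Newton iteration, ψ⁰ = 0.68:
  ψ = 0.6800: g = -0.18994, g' = -0.3562 → ψ = 0.1468
  ψ = 0.1468: g = -0.00220, g' = -0.4085 → ψ = 0.1414
Converged at ψ = 0.1414.
Then V = ψ·F = 0.1414·310.5 = 43.9 mol/h and L = F − V = 266.6 mol/h.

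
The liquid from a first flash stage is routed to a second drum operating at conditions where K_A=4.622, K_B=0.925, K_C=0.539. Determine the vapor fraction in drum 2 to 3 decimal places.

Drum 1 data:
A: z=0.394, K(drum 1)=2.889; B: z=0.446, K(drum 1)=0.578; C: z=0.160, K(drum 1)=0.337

V/F (drum 2) = 0.726

Drum 1:
Let ψ₁ = V/F and solve Σ zᵢ(Kᵢ−1)/(1+ψ₁(Kᵢ−1)) = 0.
Check two-phase: ΣzᵢKᵢ = 1.450 > 1 and Σzᵢ/Kᵢ = 1.383 > 1, so g(0) = 0.450 > 0 and g(1) = -0.383 < 0.
Newton iteration, ψ₁⁰ = 0.5:
  ψ₁ = 0.500: g = -0.0145, g' = -0.657 → ψ₁ = 0.478
Converged at ψ₁ = 0.478.
Drum-1 compositions:
  A: x = 0.207, y = 0.598
  B: x = 0.559, y = 0.323
  C: x = 0.234, y = 0.079
Drum-2 feed = drum-1 liquid: z₂ = (0.2070, 0.5587, 0.2342).
Drum 2:
Material balance + equilibrium reduce to Σ zᵢ(Kᵢ−1)/(1+ψ₂(Kᵢ−1)) = 0.
g(0) = ΣzᵢKᵢ − 1 = 0.600 and g(1) = 1 − Σzᵢ/Kᵢ = -0.083, so a root lies in (0, 1).
Newton–Raphson from ψ₂ = 0.49:
  ψ₂ = 0.490: g = 0.0872, g' = -0.439 → ψ₂ = 0.689
  ψ₂ = 0.689: g = 0.0122, g' = -0.333 → ψ₂ = 0.725
  ψ₂ = 0.725: g = 0.0002, g' = -0.322 → ψ₂ = 0.726
Converged at ψ₂ = 0.726.
  A: x = 0.057, y = 0.264
  B: x = 0.591, y = 0.547
  C: x = 0.352, y = 0.190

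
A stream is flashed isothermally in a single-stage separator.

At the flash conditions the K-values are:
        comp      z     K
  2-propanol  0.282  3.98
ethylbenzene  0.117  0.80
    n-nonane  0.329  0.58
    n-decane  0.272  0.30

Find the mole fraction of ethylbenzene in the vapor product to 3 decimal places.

Material balance + equilibrium reduce to Σ zᵢ(Kᵢ−1)/(1+β(Kᵢ−1)) = 0.
Feasibility: ΣzᵢKᵢ = 1.488, Σzᵢ/Kᵢ = 1.691 — both > 1, two phases present.
Newton iteration, β⁰ = 0.5:
  β = 0.500: g = -0.1563, g' = -0.818 → β = 0.309
  β = 0.309: g = 0.0109, g' = -0.978 → β = 0.320
Converged at β = 0.320.
Compositions from xᵢ = zᵢ/(1+β(Kᵢ−1)), yᵢ = Kᵢxᵢ:
  2-propanol: x = 0.144, y = 0.574
  ethylbenzene: x = 0.125, y = 0.100
  n-nonane: x = 0.380, y = 0.220
  n-decane: x = 0.351, y = 0.105

y_ethylbenzene = 0.100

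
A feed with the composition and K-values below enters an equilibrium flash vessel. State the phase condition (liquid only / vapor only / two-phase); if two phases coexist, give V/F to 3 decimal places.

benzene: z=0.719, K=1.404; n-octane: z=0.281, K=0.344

two-phase, V/F = 0.400

ΣzᵢKᵢ = 1.106; Σzᵢ/Kᵢ = 1.329.
Both exceed 1, so a two-phase solution exists.
Binary case is linear: z₁(K₁−1)(1+ψ(K₂−1)) + z₂(K₂−1)(1+ψ(K₁−1)) = 0
⇒ ψ = [z₁(K₁−1)+z₂(K₂−1)] / [−(K₁−1)(K₂−1)] = 0.1061/0.2650 = 0.400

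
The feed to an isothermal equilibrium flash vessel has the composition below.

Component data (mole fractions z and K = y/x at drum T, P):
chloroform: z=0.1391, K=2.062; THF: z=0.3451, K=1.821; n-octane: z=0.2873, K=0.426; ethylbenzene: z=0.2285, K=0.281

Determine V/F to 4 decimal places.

Rachford–Rice: g(V/F) = Σ zᵢ(Kᵢ−1)/(1+V/F(Kᵢ−1)) = 0.
Feasibility: ΣzᵢKᵢ = 1.1018, Σzᵢ/Kᵢ = 1.7446 — both > 1, two phases present.
Newton–Raphson from V/F = 0.5:
  V/F = 0.5000: g = -0.19044, g' = -0.6580 → V/F = 0.2106
  V/F = 0.2106: g = -0.01890, g' = -0.5604 → V/F = 0.1769
Converged at V/F = 0.1769.

V/F = 0.1769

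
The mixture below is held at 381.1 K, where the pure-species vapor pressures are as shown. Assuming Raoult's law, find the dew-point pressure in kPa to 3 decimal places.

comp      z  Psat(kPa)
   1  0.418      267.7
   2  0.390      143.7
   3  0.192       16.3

Pdew = 62.288 kPa

At the dew point ψ → 1, so Σzᵢ/Kᵢ = 1 with Kᵢ = Pᵢˢᵃᵗ/P ⇒ 1/P = Σzᵢ/Pᵢˢᵃᵗ.
1/P = 0.418/267.7 + 0.390/143.7 + 0.192/16.3 = 0.016055 ⇒ P = 62.288 kPa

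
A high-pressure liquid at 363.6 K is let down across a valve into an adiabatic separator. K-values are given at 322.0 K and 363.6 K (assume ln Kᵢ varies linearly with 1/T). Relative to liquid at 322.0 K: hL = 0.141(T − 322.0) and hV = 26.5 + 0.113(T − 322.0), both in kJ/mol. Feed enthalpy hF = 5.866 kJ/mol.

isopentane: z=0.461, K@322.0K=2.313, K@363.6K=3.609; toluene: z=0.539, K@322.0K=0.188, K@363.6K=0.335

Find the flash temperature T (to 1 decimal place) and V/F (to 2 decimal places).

Adiabatic flash: solve Rachford–Rice at each trial T, then check hF = ψ·hV(T) + (1−ψ)·hL(T).
  T = 322.0 K: K = (2.313, 0.188), RR gives ψ = 0.157, H_out = 4.166 kJ/mol
  T = 363.6 K: K = (3.609, 0.335), RR gives ψ = 0.487, H_out = 18.195 kJ/mol
  T = 342.8 K: K = (2.928, 0.255), RR gives ψ = 0.340, H_out = 11.735 kJ/mol
  T = 332.4 K: K = (2.612, 0.220), RR gives ψ = 0.257, H_out = 8.198 kJ/mol
  T = 327.2 K: K = (2.460, 0.204), RR gives ψ = 0.210, H_out = 6.264 kJ/mol
  T = 324.6 K: K = (2.386, 0.196), RR gives ψ = 0.184, H_out = 5.239 kJ/mol
  T = 325.9 K: K = (2.423, 0.200), RR gives ψ = 0.197, H_out = 5.757 kJ/mol
Linear interpolation between T = 325.9 (H_out = 5.757) and T = 327.2 (H_out = 6.264) on hF = 5.866 gives T ≈ 326.2 K, at which ψ = 0.20.

T = 326.2 K, V/F = 0.20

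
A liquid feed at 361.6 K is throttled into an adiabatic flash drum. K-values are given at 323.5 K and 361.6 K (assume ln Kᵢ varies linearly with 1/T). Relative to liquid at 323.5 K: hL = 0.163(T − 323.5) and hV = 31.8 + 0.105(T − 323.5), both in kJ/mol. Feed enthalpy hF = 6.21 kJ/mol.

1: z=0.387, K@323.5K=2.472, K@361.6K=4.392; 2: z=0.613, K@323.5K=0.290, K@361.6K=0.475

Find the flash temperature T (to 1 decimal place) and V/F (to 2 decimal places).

T = 327.0 K, V/F = 0.18

Adiabatic flash: solve Rachford–Rice at each trial T, then check hF = ψ·hV(T) + (1−ψ)·hL(T).
  T = 323.5 K: K = (2.472, 0.290), RR gives ψ = 0.129, H_out = 4.090 kJ/mol
  T = 361.6 K: K = (4.392, 0.475), RR gives ψ = 0.556, H_out = 22.675 kJ/mol
  T = 342.6 K: K = (3.351, 0.377), RR gives ψ = 0.360, H_out = 14.160 kJ/mol
  T = 333.1 K: K = (2.893, 0.332), RR gives ψ = 0.255, H_out = 9.545 kJ/mol
  T = 328.3 K: K = (2.677, 0.311), RR gives ψ = 0.196, H_out = 6.955 kJ/mol
  T = 325.9 K: K = (2.573, 0.300), RR gives ψ = 0.163, H_out = 5.564 kJ/mol
Linear interpolation between T = 325.9 (H_out = 5.564) and T = 328.3 (H_out = 6.955) on hF = 6.21 gives T ≈ 327.0 K, at which ψ = 0.18.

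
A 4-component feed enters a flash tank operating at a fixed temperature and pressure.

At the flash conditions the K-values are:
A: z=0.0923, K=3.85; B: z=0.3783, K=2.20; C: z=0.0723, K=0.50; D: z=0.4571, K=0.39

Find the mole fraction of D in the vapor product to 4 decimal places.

Iterate (Newton) starting at β = 0.49:
  β = 0.4900: g = -0.04995, g' = -0.7243 → β = 0.4210
  β = 0.4210: g = 0.00018, g' = -0.7323 → β = 0.4213
Converged at β = 0.4213.
Compositions from xᵢ = zᵢ/(1+β(Kᵢ−1)), yᵢ = Kᵢxᵢ:
  A: x = 0.0419, y = 0.1615
  B: x = 0.2513, y = 0.5528
  C: x = 0.0916, y = 0.0458
  D: x = 0.6152, y = 0.2399

y_D = 0.2399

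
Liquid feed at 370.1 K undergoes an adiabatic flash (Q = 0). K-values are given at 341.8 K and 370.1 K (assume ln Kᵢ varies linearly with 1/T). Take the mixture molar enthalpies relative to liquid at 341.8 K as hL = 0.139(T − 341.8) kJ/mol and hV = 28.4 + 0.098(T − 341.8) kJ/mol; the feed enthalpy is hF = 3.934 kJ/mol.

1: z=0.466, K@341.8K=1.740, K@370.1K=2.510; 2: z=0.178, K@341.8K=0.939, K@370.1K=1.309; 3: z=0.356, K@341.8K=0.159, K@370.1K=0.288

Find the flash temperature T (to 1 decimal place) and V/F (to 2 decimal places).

T = 344.1 K, V/F = 0.13

Adiabatic flash: solve Rachford–Rice at each trial T, then check hF = ψ·hV(T) + (1−ψ)·hL(T).
  T = 341.8 K: K = (1.740, 0.939, 0.159), RR gives ψ = 0.068, H_out = 1.923 kJ/mol
  T = 370.1 K: K = (2.510, 1.309, 0.288), RR gives ψ = 0.568, H_out = 19.405 kJ/mol
  T = 356.0 K: K = (2.106, 1.117, 0.217), RR gives ψ = 0.360, H_out = 12.001 kJ/mol
  T = 348.9 K: K = (1.918, 1.026, 0.186), RR gives ψ = 0.232, H_out = 7.516 kJ/mol
  T = 345.4 K: K = (1.829, 0.982, 0.172), RR gives ψ = 0.157, H_out = 4.942 kJ/mol
  T = 343.6 K: K = (1.784, 0.961, 0.166), RR gives ψ = 0.114, H_out = 3.487 kJ/mol
  T = 344.5 K: K = (1.807, 0.972, 0.169), RR gives ψ = 0.136, H_out = 4.227 kJ/mol
Linear interpolation between T = 343.6 (H_out = 3.487) and T = 344.5 (H_out = 4.227) on hF = 3.934 gives T ≈ 344.1 K, at which ψ = 0.13.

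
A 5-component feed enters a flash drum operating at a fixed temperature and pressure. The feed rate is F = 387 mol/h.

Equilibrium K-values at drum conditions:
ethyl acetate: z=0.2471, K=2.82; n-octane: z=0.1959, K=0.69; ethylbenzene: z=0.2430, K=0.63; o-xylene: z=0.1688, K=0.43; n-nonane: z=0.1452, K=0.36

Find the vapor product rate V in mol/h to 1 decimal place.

Material balance + equilibrium reduce to Σ zᵢ(Kᵢ−1)/(1+V/F(Kᵢ−1)) = 0.
g(0) = ΣzᵢKᵢ − 1 = 0.1099 and g(1) = 1 − Σzᵢ/Kᵢ = -0.5531, so a root lies in (0, 1).
Newton–Raphson from V/F = 0.41:
  V/F = 0.4100: g = -0.16956, g' = -0.5421 → V/F = 0.0972
  V/F = 0.0972: g = 0.02529, g' = -0.7758 → V/F = 0.1298
  V/F = 0.1298: g = 0.00081, g' = -0.7274 → V/F = 0.1309
Converged at V/F = 0.1309.
Then V = V/F·F = 0.1309·387 = 50.7 mol/h and L = F − V = 336.3 mol/h.

V = 50.7 mol/h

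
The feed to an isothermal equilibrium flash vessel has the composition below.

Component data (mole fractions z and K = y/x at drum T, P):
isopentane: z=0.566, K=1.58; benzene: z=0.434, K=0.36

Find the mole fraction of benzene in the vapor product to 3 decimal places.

y_benzene = 0.171

Material balance + equilibrium reduce to Σ zᵢ(Kᵢ−1)/(1+V/F(Kᵢ−1)) = 0.
Feasibility: ΣzᵢKᵢ = 1.051, Σzᵢ/Kᵢ = 1.564 — both > 1, two phases present.
Binary case is linear: z₁(K₁−1)(1+V/F(K₂−1)) + z₂(K₂−1)(1+V/F(K₁−1)) = 0
⇒ V/F = [z₁(K₁−1)+z₂(K₂−1)] / [−(K₁−1)(K₂−1)] = 0.0505/0.3712 = 0.136
Compositions from xᵢ = zᵢ/(1+V/F(Kᵢ−1)), yᵢ = Kᵢxᵢ:
  isopentane: x = 0.525, y = 0.829
  benzene: x = 0.475, y = 0.171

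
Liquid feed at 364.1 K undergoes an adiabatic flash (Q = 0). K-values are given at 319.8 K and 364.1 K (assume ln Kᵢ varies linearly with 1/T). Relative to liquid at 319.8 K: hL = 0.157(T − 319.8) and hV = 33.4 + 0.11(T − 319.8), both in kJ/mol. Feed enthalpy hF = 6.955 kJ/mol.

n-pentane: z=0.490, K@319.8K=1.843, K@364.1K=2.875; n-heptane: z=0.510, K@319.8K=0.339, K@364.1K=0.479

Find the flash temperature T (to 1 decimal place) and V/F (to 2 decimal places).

Adiabatic flash: solve Rachford–Rice at each trial T, then check hF = ψ·hV(T) + (1−ψ)·hL(T).
  T = 319.8 K: K = (1.843, 0.339), RR gives ψ = 0.136, H_out = 4.553 kJ/mol
  T = 364.1 K: K = (2.875, 0.479), RR gives ψ = 0.668, H_out = 27.891 kJ/mol
  T = 342.0 K: K = (2.336, 0.408), RR gives ψ = 0.446, H_out = 17.904 kJ/mol
  T = 330.9 K: K = (2.083, 0.373), RR gives ψ = 0.311, H_out = 11.955 kJ/mol
  T = 325.4 K: K = (1.963, 0.356), RR gives ψ = 0.231, H_out = 8.536 kJ/mol
  T = 322.6 K: K = (1.902, 0.347), RR gives ψ = 0.186, H_out = 6.619 kJ/mol
  T = 324.0 K: K = (1.932, 0.352), RR gives ψ = 0.209, H_out = 7.595 kJ/mol
Linear interpolation between T = 322.6 (H_out = 6.619) and T = 324.0 (H_out = 7.595) on hF = 6.955 gives T ≈ 323.1 K, at which ψ = 0.19.

T = 323.1 K, V/F = 0.19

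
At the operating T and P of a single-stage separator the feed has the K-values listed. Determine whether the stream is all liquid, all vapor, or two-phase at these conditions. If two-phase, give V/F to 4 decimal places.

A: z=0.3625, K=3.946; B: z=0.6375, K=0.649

ΣzᵢKᵢ = 1.8442; Σzᵢ/Kᵢ = 1.0741.
Both exceed 1, so a two-phase solution exists.
Rachford–Rice: g(ψ) = Σ zᵢ(Kᵢ−1)/(1+ψ(Kᵢ−1)) = 0.
Binary case is linear: z₁(K₁−1)(1+ψ(K₂−1)) + z₂(K₂−1)(1+ψ(K₁−1)) = 0
⇒ ψ = [z₁(K₁−1)+z₂(K₂−1)] / [−(K₁−1)(K₂−1)] = 0.84416/1.03405 = 0.8164

two-phase, V/F = 0.8164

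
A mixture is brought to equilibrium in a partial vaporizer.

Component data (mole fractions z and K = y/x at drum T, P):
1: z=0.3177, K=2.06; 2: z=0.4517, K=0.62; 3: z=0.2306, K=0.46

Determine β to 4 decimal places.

Rachford–Rice: g(β) = Σ zᵢ(Kᵢ−1)/(1+β(Kᵢ−1)) = 0.
g(0) = ΣzᵢKᵢ − 1 = 0.0406 and g(1) = 1 − Σzᵢ/Kᵢ = -0.3841, so a root lies in (0, 1).
Newton iteration, β⁰ = 0.32:
  β = 0.3200: g = -0.09448, g' = -0.3818 → β = 0.0726
  β = 0.0726: g = 0.00659, g' = -0.4496 → β = 0.0872
  β = 0.0872: g = 0.00005, g' = -0.4429 → β = 0.0873
Converged at β = 0.0873.

β = 0.0873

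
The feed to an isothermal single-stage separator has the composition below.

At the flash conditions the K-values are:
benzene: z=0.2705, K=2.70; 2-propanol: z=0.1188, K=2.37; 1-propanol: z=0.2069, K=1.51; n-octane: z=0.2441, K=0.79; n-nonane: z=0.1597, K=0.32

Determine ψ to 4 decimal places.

ψ = 0.8764

Let ψ = V/F and solve Σ zᵢ(Kᵢ−1)/(1+ψ(Kᵢ−1)) = 0.
g(0) = ΣzᵢKᵢ − 1 = 0.5683 and g(1) = 1 − Σzᵢ/Kᵢ = -0.0954, so a root lies in (0, 1).
Newton–Raphson from ψ = 0.5:
  ψ = 0.5000: g = 0.20742, g' = -0.5241 → ψ = 0.8958
  ψ = 0.8958: g = -0.01319, g' = -0.6928 → ψ = 0.8767
  ψ = 0.8767: g = -0.00025, g' = -0.6668 → ψ = 0.8764
Converged at ψ = 0.8764.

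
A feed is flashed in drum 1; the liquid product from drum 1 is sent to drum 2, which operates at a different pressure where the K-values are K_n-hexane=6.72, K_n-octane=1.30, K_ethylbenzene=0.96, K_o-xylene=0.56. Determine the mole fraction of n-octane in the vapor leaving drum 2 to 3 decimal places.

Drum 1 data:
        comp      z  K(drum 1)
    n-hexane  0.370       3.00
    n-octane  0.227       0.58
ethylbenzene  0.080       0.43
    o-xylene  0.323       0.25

Drum 1:
Newton–Raphson from ψ₁ = 0.44:
  ψ₁ = 0.440: g = -0.1458, g' = -0.930 → ψ₁ = 0.283
  ψ₁ = 0.283: g = 0.0022, g' = -0.985 → ψ₁ = 0.285
Converged at ψ₁ = 0.285.
Drum-1 compositions:
  n-hexane: x = 0.236, y = 0.707
  n-octane: x = 0.258, y = 0.150
  ethylbenzene: x = 0.096, y = 0.041
  o-xylene: x = 0.411, y = 0.103
Drum-2 feed = drum-1 liquid: z₂ = (0.2355, 0.2579, 0.0955, 0.4110).
Drum 2:
Material balance + equilibrium reduce to Σ zᵢ(Kᵢ−1)/(1+ψ₂(Kᵢ−1)) = 0.
Check two-phase: ΣzᵢKᵢ = 2.240 > 1 and Σzᵢ/Kᵢ = 1.067 > 1, so g(0) = 1.240 > 0 and g(1) = -0.067 < 0.
Newton iteration, ψ₂⁰ = 0.5:
  ψ₂ = 0.500: g = 0.1805, g' = -0.666 → ψ₂ = 0.771
  ψ₂ = 0.771: g = 0.0341, g' = -0.461 → ψ₂ = 0.845
  ψ₂ = 0.845: g = 0.0007, g' = -0.443 → ψ₂ = 0.847
Converged at ψ₂ = 0.847.
  n-hexane: x = 0.040, y = 0.271
  n-octane: x = 0.206, y = 0.267
  ethylbenzene: x = 0.099, y = 0.095
  o-xylene: x = 0.655, y = 0.367

y_n-octane (drum 2) = 0.267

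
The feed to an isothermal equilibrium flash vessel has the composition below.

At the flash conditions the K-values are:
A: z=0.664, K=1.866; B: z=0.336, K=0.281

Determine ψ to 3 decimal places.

ψ = 0.536

Material balance + equilibrium reduce to Σ zᵢ(Kᵢ−1)/(1+ψ(Kᵢ−1)) = 0.
g(0) = ΣzᵢKᵢ − 1 = 0.333 and g(1) = 1 − Σzᵢ/Kᵢ = -0.552, so a root lies in (0, 1).
Binary case is linear: z₁(K₁−1)(1+ψ(K₂−1)) + z₂(K₂−1)(1+ψ(K₁−1)) = 0
⇒ ψ = [z₁(K₁−1)+z₂(K₂−1)] / [−(K₁−1)(K₂−1)] = 0.3334/0.6227 = 0.536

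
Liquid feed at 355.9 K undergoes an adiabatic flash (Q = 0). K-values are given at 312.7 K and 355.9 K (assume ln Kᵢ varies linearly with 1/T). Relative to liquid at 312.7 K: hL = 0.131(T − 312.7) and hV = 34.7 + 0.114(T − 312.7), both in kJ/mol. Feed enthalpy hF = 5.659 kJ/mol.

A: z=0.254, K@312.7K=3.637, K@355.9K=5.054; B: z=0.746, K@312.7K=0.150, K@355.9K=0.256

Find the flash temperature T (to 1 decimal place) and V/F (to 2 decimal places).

T = 332.7 K, V/F = 0.09

Adiabatic flash: solve Rachford–Rice at each trial T, then check hF = ψ·hV(T) + (1−ψ)·hL(T).
  T = 312.7 K: K = (3.637, 0.150), RR gives ψ = 0.016, H_out = 0.553 kJ/mol
  T = 355.9 K: K = (5.054, 0.256), RR gives ψ = 0.157, H_out = 11.005 kJ/mol
  T = 334.3 K: K = (4.333, 0.199), RR gives ψ = 0.093, H_out = 6.038 kJ/mol
  T = 323.5 K: K = (3.981, 0.174), RR gives ψ = 0.057, H_out = 3.389 kJ/mol
  T = 328.9 K: K = (4.156, 0.186), RR gives ψ = 0.076, H_out = 4.733 kJ/mol
  T = 331.6 K: K = (4.245, 0.193), RR gives ψ = 0.085, H_out = 5.389 kJ/mol
  T = 333.0 K: K = (4.290, 0.196), RR gives ψ = 0.089, H_out = 5.727 kJ/mol
Linear interpolation between T = 331.6 (H_out = 5.389) and T = 333.0 (H_out = 5.727) on hF = 5.659 gives T ≈ 332.7 K, at which ψ = 0.09.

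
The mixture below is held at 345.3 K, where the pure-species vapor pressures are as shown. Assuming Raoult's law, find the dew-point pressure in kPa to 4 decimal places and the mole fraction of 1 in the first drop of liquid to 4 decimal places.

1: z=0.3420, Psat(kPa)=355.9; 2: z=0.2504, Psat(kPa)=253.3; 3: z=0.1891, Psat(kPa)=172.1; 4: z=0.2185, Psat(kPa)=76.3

Pdew = 169.1483 kPa, x_1 = 0.1625

At the dew point ψ → 1, so Σzᵢ/Kᵢ = 1 with Kᵢ = Pᵢˢᵃᵗ/P ⇒ 1/P = Σzᵢ/Pᵢˢᵃᵗ.
1/P = 0.3420/355.9 + 0.2504/253.3 + 0.1891/172.1 + 0.2185/76.3 = 0.0059120 ⇒ P = 169.1483 kPa
xᵢ = zᵢP/Pᵢˢᵃᵗ ⇒ x_1 = 0.3420·169.1483/355.9 = 0.1625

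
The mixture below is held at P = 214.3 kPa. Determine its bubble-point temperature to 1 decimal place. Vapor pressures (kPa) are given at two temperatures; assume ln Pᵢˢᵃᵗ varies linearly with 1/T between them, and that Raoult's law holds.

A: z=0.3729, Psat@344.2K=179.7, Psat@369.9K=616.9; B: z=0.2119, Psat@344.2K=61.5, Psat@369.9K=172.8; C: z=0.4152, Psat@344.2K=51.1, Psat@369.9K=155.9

T = 360.0 K

Bubble-point temperature: ΣzᵢPᵢˢᵃᵗ(T) = P. Interpolate ln Pᵢˢᵃᵗ = aᵢ + bᵢ/T.
  T = 344.2 K: ΣzᵢPᵢˢᵃᵗ = 101.26 kPa
  T = 369.9 K: ΣzᵢPᵢˢᵃᵗ = 331.39 kPa
  T = 357.0 K: ΣzᵢPᵢˢᵃᵗ = 186.58 kPa
  T = 363.4 K: ΣzᵢPᵢˢᵃᵗ = 249.33 kPa
  T = 360.2 K: ΣzᵢPᵢˢᵃᵗ = 215.95 kPa
  T = 358.6 K: ΣzᵢPᵢˢᵃᵗ = 200.79 kPa
Interpolating between 358.6 K and 360.2 K gives T ≈ 360.0 K.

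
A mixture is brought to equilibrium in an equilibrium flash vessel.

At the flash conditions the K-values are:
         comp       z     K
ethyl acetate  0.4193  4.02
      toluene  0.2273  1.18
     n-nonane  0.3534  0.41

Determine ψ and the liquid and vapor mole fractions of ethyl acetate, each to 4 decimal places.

Rachford–Rice: g(ψ) = Σ zᵢ(Kᵢ−1)/(1+ψ(Kᵢ−1)) = 0.
g(0) = ΣzᵢKᵢ − 1 = 1.0987 and g(1) = 1 − Σzᵢ/Kᵢ = -0.1589, so a root lies in (0, 1).
Newton iteration, ψ⁰ = 0.52:
  ψ = 0.5200: g = 0.22927, g' = -0.8410 → ψ = 0.7926
  ψ = 0.7926: g = 0.01727, g' = -0.7718 → ψ = 0.8150
  ψ = 0.8150: g = -0.00010, g' = -0.7812 → ψ = 0.8149
Converged at ψ = 0.8149.
Compositions from xᵢ = zᵢ/(1+ψ(Kᵢ−1)), yᵢ = Kᵢxᵢ:
  ethyl acetate: x = 0.1212, y = 0.4870
  toluene: x = 0.1982, y = 0.2339
  n-nonane: x = 0.6806, y = 0.2791

ψ = 0.8149, x_ethyl acetate = 0.1212, y_ethyl acetate = 0.4870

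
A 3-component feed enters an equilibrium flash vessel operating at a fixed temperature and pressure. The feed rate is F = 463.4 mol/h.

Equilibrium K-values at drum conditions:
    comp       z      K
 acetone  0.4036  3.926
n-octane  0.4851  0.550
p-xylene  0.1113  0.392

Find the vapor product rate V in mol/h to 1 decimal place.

V = 292.6 mol/h

Let ψ = V/F and solve Σ zᵢ(Kᵢ−1)/(1+ψ(Kᵢ−1)) = 0.
g(0) = ΣzᵢKᵢ − 1 = 0.8950 and g(1) = 1 − Σzᵢ/Kᵢ = -0.2687, so a root lies in (0, 1).
Newton iteration, ψ⁰ = 0.69:
  ψ = 0.6900: g = -0.04200, g' = -0.7079 → ψ = 0.6307
  ψ = 0.6307: g = 0.00049, g' = -0.7266 → ψ = 0.6313
Converged at ψ = 0.6313.
Then V = ψ·F = 0.6313·463.4 = 292.6 mol/h and L = F − V = 170.8 mol/h.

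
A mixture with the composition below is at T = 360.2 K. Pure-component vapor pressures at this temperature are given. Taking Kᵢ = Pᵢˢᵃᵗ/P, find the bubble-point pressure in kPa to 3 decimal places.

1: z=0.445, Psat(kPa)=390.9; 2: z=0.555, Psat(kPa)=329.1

At the bubble point ψ → 0, so ΣzᵢKᵢ = 1 with Kᵢ = Pᵢˢᵃᵗ/P ⇒ P = ΣzᵢPᵢˢᵃᵗ.
P = 0.445·390.9 + 0.555·329.1 = 356.601 kPa

Pbub = 356.601 kPa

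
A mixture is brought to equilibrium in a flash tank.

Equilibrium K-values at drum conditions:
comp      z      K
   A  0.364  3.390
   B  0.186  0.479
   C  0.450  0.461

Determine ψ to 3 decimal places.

Rachford–Rice: g(ψ) = Σ zᵢ(Kᵢ−1)/(1+ψ(Kᵢ−1)) = 0.
Feasibility: ΣzᵢKᵢ = 1.531, Σzᵢ/Kᵢ = 1.472 — both > 1, two phases present.
Newton iteration, ψ⁰ = 0.5:
  ψ = 0.500: g = -0.0667, g' = -0.769 → ψ = 0.413
  ψ = 0.413: g = 0.0022, g' = -0.825 → ψ = 0.416
Converged at ψ = 0.416.

ψ = 0.416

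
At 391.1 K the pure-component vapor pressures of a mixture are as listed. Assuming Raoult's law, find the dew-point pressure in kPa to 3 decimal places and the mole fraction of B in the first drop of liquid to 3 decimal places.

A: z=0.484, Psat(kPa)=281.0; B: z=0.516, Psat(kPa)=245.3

At the dew point ψ → 1, so Σzᵢ/Kᵢ = 1 with Kᵢ = Pᵢˢᵃᵗ/P ⇒ 1/P = Σzᵢ/Pᵢˢᵃᵗ.
1/P = 0.484/281.0 + 0.516/245.3 = 0.003826 ⇒ P = 261.372 kPa
xᵢ = zᵢP/Pᵢˢᵃᵗ ⇒ x_B = 0.516·261.372/245.3 = 0.550

Pdew = 261.372 kPa, x_B = 0.550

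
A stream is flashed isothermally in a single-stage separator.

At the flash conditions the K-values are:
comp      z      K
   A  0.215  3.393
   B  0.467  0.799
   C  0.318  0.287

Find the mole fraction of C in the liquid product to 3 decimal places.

Let ψ = V/F and solve Σ zᵢ(Kᵢ−1)/(1+ψ(Kᵢ−1)) = 0.
Feasibility: ΣzᵢKᵢ = 1.194, Σzᵢ/Kᵢ = 1.756 — both > 1, two phases present.
Newton–Raphson from ψ = 0.47:
  ψ = 0.470: g = -0.2025, g' = -0.661 → ψ = 0.164
  ψ = 0.164: g = 0.0158, g' = -0.863 → ψ = 0.182
  ψ = 0.182: g = 0.0003, g' = -0.831 → ψ = 0.183
Converged at ψ = 0.183.
Compositions from xᵢ = zᵢ/(1+ψ(Kᵢ−1)), yᵢ = Kᵢxᵢ:
  A: x = 0.150, y = 0.508
  B: x = 0.485, y = 0.387
  C: x = 0.366, y = 0.105

x_C = 0.366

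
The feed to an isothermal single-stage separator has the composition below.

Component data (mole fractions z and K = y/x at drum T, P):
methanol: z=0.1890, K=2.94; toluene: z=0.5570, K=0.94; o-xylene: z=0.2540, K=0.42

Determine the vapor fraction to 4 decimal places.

ψ = 0.3485

Material balance + equilibrium reduce to Σ zᵢ(Kᵢ−1)/(1+ψ(Kᵢ−1)) = 0.
Feasibility: ΣzᵢKᵢ = 1.1859, Σzᵢ/Kᵢ = 1.2616 — both > 1, two phases present.
Newton–Raphson from ψ = 0.42:
  ψ = 0.4200: g = -0.02701, g' = -0.3674 → ψ = 0.3465
  ψ = 0.3465: g = 0.00077, g' = -0.3903 → ψ = 0.3485
Converged at ψ = 0.3485.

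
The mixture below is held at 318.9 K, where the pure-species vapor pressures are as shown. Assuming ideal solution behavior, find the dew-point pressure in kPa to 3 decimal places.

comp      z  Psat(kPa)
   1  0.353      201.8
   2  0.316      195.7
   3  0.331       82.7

Pdew = 135.752 kPa

At the dew point ψ → 1, so Σzᵢ/Kᵢ = 1 with Kᵢ = Pᵢˢᵃᵗ/P ⇒ 1/P = Σzᵢ/Pᵢˢᵃᵗ.
1/P = 0.353/201.8 + 0.316/195.7 + 0.331/82.7 = 0.007366 ⇒ P = 135.752 kPa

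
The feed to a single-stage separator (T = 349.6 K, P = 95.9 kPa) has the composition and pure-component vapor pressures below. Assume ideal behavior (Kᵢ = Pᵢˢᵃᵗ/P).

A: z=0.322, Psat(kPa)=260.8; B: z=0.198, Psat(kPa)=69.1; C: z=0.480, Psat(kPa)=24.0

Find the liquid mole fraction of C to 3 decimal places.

Raoult's law: Kᵢ = Pᵢˢᵃᵗ/P = Pᵢˢᵃᵗ/95.9.
  K_A = 260.8/95.9 = 2.71950, K_B = 69.1/95.9 = 0.72054, K_C = 24.0/95.9 = 0.25026
Material balance + equilibrium reduce to Σ zᵢ(Kᵢ−1)/(1+V/F(Kᵢ−1)) = 0.
Feasibility: ΣzᵢKᵢ = 1.138, Σzᵢ/Kᵢ = 2.311 — both > 1, two phases present.
Iterate (Newton) starting at V/F = 0.5:
  V/F = 0.500: g = -0.3423, g' = -0.987 → V/F = 0.153
  V/F = 0.153: g = -0.0260, g' = -0.958 → V/F = 0.126
Converged at V/F = 0.126.
Compositions from xᵢ = zᵢ/(1+V/F(Kᵢ−1)), yᵢ = Kᵢxᵢ:
  A: x = 0.265, y = 0.719
  B: x = 0.205, y = 0.148
  C: x = 0.530, y = 0.133

x_C = 0.530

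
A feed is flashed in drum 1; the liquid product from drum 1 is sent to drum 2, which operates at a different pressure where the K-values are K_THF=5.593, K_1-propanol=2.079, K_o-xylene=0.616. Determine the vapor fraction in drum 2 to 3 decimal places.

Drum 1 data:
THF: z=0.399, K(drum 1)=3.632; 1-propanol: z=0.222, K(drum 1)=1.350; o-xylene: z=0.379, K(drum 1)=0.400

Drum 1:
Rachford–Rice: g(ψ₁) = Σ zᵢ(Kᵢ−1)/(1+ψ₁(Kᵢ−1)) = 0.
Check two-phase: ΣzᵢKᵢ = 1.900 > 1 and Σzᵢ/Kᵢ = 1.222 > 1, so g(0) = 0.900 > 0 and g(1) = -0.222 < 0.
Newton iteration, ψ₁⁰ = 0.57:
  ψ₁ = 0.570: g = 0.1392, g' = -0.776 → ψ₁ = 0.749
  ψ₁ = 0.749: g = 0.0017, g' = -0.780 → ψ₁ = 0.752
Converged at ψ₁ = 0.752.
Drum-1 compositions:
  THF: x = 0.134, y = 0.487
  1-propanol: x = 0.176, y = 0.237
  o-xylene: x = 0.690, y = 0.276
Drum-2 feed = drum-1 liquid: z₂ = (0.1340, 0.1758, 0.6903).
Drum 2:
Let ψ₂ = V/F and solve Σ zᵢ(Kᵢ−1)/(1+ψ₂(Kᵢ−1)) = 0.
Check two-phase: ΣzᵢKᵢ = 1.540 > 1 and Σzᵢ/Kᵢ = 1.229 > 1, so g(0) = 0.540 > 0 and g(1) = -0.229 < 0.
Newton iteration, ψ₂⁰ = 0.5:
  ψ₂ = 0.500: g = -0.0182, g' = -0.502 → ψ₂ = 0.464
  ψ₂ = 0.464: g = 0.0005, g' = -0.530 → ψ₂ = 0.465
Converged at ψ₂ = 0.465.
  THF: x = 0.043, y = 0.239
  1-propanol: x = 0.117, y = 0.243
  o-xylene: x = 0.840, y = 0.518

V/F (drum 2) = 0.465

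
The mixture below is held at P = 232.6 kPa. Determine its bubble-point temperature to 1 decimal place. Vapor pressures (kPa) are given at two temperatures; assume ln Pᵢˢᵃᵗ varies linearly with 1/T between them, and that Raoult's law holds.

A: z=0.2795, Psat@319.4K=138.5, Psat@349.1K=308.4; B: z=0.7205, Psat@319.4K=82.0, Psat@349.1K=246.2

T = 345.1 K

Bubble-point temperature: ΣzᵢPᵢˢᵃᵗ(T) = P. Interpolate ln Pᵢˢᵃᵗ = aᵢ + bᵢ/T.
  T = 319.4 K: ΣzᵢPᵢˢᵃᵗ = 97.79 kPa
  T = 349.1 K: ΣzᵢPᵢˢᵃᵗ = 263.58 kPa
  T = 334.2 K: ΣzᵢPᵢˢᵃᵗ = 163.43 kPa
  T = 341.6 K: ΣzᵢPᵢˢᵃᵗ = 208.18 kPa
  T = 345.4 K: ΣzᵢPᵢˢᵃᵗ = 234.89 kPa
  T = 343.5 K: ΣzᵢPᵢˢᵃᵗ = 221.20 kPa
Interpolating between 343.5 K and 345.4 K gives T ≈ 345.1 K.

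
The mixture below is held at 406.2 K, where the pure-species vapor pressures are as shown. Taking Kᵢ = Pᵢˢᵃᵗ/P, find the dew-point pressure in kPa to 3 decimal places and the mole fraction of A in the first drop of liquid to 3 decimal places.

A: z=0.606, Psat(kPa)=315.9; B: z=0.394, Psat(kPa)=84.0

At the dew point ψ → 1, so Σzᵢ/Kᵢ = 1 with Kᵢ = Pᵢˢᵃᵗ/P ⇒ 1/P = Σzᵢ/Pᵢˢᵃᵗ.
1/P = 0.606/315.9 + 0.394/84.0 = 0.006609 ⇒ P = 151.313 kPa
xᵢ = zᵢP/Pᵢˢᵃᵗ ⇒ x_A = 0.606·151.313/315.9 = 0.290

Pdew = 151.313 kPa, x_A = 0.290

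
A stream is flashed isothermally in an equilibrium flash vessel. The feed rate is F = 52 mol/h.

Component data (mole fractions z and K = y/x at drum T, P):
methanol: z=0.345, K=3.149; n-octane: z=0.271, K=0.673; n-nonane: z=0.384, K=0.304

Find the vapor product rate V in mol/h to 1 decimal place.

V = 16.4 mol/h

Material balance + equilibrium reduce to Σ zᵢ(Kᵢ−1)/(1+V/F(Kᵢ−1)) = 0.
g(0) = ΣzᵢKᵢ − 1 = 0.386 and g(1) = 1 − Σzᵢ/Kᵢ = -0.775, so a root lies in (0, 1).
Newton iteration, V/F⁰ = 0.38:
  V/F = 0.380: g = -0.0564, g' = -0.864 → V/F = 0.315
  V/F = 0.315: g = 0.0013, g' = -0.908 → V/F = 0.316
Converged at V/F = 0.316.
Then V = V/F·F = 0.3161·52 = 16.4 mol/h and L = F − V = 35.6 mol/h.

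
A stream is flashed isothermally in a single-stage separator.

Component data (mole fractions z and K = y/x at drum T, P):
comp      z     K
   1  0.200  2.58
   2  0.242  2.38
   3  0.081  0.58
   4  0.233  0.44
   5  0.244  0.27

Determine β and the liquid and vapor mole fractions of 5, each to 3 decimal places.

β = 0.334, x_5 = 0.323, y_5 = 0.087

Rachford–Rice: g(β) = Σ zᵢ(Kᵢ−1)/(1+β(Kᵢ−1)) = 0.
g(0) = ΣzᵢKᵢ − 1 = 0.307 and g(1) = 1 − Σzᵢ/Kᵢ = -0.752, so a root lies in (0, 1).
Newton iteration, β⁰ = 0.33:
  β = 0.330: g = 0.0030, g' = -0.788 → β = 0.334
Converged at β = 0.334.
Compositions from xᵢ = zᵢ/(1+β(Kᵢ−1)), yᵢ = Kᵢxᵢ:
  1: x = 0.131, y = 0.338
  2: x = 0.166, y = 0.394
  3: x = 0.094, y = 0.055
  4: x = 0.287, y = 0.126
  5: x = 0.323, y = 0.087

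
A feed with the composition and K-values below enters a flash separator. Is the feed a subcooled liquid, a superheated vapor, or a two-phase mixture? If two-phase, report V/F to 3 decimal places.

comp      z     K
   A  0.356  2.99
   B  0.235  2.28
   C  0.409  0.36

ΣzᵢKᵢ = 1.747; Σzᵢ/Kᵢ = 1.358.
Both exceed 1, so a two-phase solution exists.
Material balance + equilibrium reduce to Σ zᵢ(Kᵢ−1)/(1+ψ(Kᵢ−1)) = 0.
Newton iteration, ψ⁰ = 0.63:
  ψ = 0.630: g = 0.0423, g' = -0.866 → ψ = 0.679
  ψ = 0.679: g = -0.0005, g' = -0.889 → ψ = 0.678
Converged at ψ = 0.678.

two-phase, V/F = 0.678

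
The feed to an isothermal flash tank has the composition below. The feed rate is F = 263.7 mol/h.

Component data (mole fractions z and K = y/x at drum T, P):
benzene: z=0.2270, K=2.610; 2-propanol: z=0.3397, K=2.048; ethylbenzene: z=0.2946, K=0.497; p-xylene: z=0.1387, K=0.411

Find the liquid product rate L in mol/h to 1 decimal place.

Material balance + equilibrium reduce to Σ zᵢ(Kᵢ−1)/(1+V/F(Kᵢ−1)) = 0.
Feasibility: ΣzᵢKᵢ = 1.4916, Σzᵢ/Kᵢ = 1.1831 — both > 1, two phases present.
Newton iteration, V/F⁰ = 0.42:
  V/F = 0.4200: g = 0.16881, g' = -0.5941 → V/F = 0.7042
  V/F = 0.7042: g = 0.00708, g' = -0.5720 → V/F = 0.7165
Converged at V/F = 0.7165.
Then V = V/F·F = 0.7165·263.7 = 188.9 mol/h and L = F − V = 74.8 mol/h.

L = 74.8 mol/h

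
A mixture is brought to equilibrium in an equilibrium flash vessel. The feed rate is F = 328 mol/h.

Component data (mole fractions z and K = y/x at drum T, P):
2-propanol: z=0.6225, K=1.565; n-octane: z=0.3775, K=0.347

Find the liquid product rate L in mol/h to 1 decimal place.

L = 234.5 mol/h

Let ψ = V/F and solve Σ zᵢ(Kᵢ−1)/(1+ψ(Kᵢ−1)) = 0.
g(0) = ΣzᵢKᵢ − 1 = 0.1052 and g(1) = 1 − Σzᵢ/Kᵢ = -0.4857, so a root lies in (0, 1).
Binary case is linear: z₁(K₁−1)(1+ψ(K₂−1)) + z₂(K₂−1)(1+ψ(K₁−1)) = 0
⇒ ψ = [z₁(K₁−1)+z₂(K₂−1)] / [−(K₁−1)(K₂−1)] = 0.10520/0.36894 = 0.2852
Then V = ψ·F = 0.2852·328 = 93.5 mol/h and L = F − V = 234.5 mol/h.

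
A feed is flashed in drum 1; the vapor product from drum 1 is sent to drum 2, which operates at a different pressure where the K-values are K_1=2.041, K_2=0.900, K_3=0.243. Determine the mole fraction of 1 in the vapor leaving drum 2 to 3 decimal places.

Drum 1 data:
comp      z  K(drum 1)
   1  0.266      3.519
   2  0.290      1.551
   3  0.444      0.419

y_1 (drum 2) = 0.599

Drum 1:
Rachford–Rice: g(ψ₁) = Σ zᵢ(Kᵢ−1)/(1+ψ₁(Kᵢ−1)) = 0.
Feasibility: ΣzᵢKᵢ = 1.572, Σzᵢ/Kᵢ = 1.322 — both > 1, two phases present.
Iterate (Newton) starting at ψ₁ = 0.44:
  ψ₁ = 0.440: g = 0.0999, g' = -0.707 → ψ₁ = 0.581
  ψ₁ = 0.581: g = 0.0035, g' = -0.670 → ψ₁ = 0.586
Converged at ψ₁ = 0.586.
Drum-1 compositions:
  1: x = 0.107, y = 0.378
  2: x = 0.219, y = 0.340
  3: x = 0.673, y = 0.282
Drum-2 feed = drum-1 vapor: z₂ = (0.3779, 0.3400, 0.2822).
Drum 2:
Iterate (Newton) starting at ψ₂ = 0.5:
  ψ₂ = 0.500: g = -0.1208, g' = -0.600 → ψ₂ = 0.299
  ψ₂ = 0.299: g = -0.0109, g' = -0.512 → ψ₂ = 0.277
Converged at ψ₂ = 0.277.
  1: x = 0.293, y = 0.599
  2: x = 0.350, y = 0.315
  3: x = 0.357, y = 0.087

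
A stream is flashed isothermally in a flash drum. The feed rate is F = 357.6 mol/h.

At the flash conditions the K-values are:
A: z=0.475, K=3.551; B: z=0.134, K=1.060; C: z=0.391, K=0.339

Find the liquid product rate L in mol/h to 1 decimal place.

Newton–Raphson from V/F = 0.38:
  V/F = 0.380: g = 0.2780, g' = -1.102 → V/F = 0.632
  V/F = 0.632: g = 0.0275, g' = -0.957 → V/F = 0.661
Converged at V/F = 0.661.
Then V = V/F·F = 0.6608·357.6 = 236.3 mol/h and L = F − V = 121.3 mol/h.

L = 121.3 mol/h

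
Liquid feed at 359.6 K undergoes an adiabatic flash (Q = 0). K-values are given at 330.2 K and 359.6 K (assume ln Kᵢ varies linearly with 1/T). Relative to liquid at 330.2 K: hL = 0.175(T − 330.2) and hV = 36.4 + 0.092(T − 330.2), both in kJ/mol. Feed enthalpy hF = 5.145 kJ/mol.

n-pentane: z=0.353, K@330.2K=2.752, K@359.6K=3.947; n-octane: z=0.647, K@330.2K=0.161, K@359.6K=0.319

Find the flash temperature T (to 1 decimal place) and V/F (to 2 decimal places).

Adiabatic flash: solve Rachford–Rice at each trial T, then check hF = ψ·hV(T) + (1−ψ)·hL(T).
  T = 330.2 K: K = (2.752, 0.161), RR gives ψ = 0.051, H_out = 1.873 kJ/mol
  T = 359.6 K: K = (3.947, 0.319), RR gives ψ = 0.299, H_out = 15.293 kJ/mol
  T = 344.9 K: K = (3.321, 0.230), RR gives ψ = 0.180, H_out = 8.894 kJ/mol
  T = 337.5 K: K = (3.027, 0.193), RR gives ψ = 0.118, H_out = 5.511 kJ/mol
  T = 333.9 K: K = (2.890, 0.177), RR gives ψ = 0.086, H_out = 3.765 kJ/mol
  T = 335.7 K: K = (2.958, 0.185), RR gives ψ = 0.103, H_out = 4.648 kJ/mol
Linear interpolation between T = 335.7 (H_out = 4.648) and T = 337.5 (H_out = 5.511) on hF = 5.145 gives T ≈ 336.7 K, at which ψ = 0.11.

T = 336.7 K, V/F = 0.11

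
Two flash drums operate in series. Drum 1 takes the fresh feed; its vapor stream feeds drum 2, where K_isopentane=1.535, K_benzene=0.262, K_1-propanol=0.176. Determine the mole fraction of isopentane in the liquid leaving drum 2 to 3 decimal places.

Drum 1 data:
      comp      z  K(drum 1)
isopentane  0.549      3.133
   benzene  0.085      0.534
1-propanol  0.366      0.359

x_isopentane (drum 2) = 0.601

Drum 1:
Newton–Raphson from ψ₁ = 0.5:
  ψ₁ = 0.500: g = 0.1698, g' = -0.942 → ψ₁ = 0.680
  ψ₁ = 0.680: g = 0.0038, g' = -0.928 → ψ₁ = 0.684
Converged at ψ₁ = 0.684.
Drum-1 compositions:
  isopentane: x = 0.223, y = 0.699
  benzene: x = 0.125, y = 0.067
  1-propanol: x = 0.652, y = 0.234
Drum-2 feed = drum-1 vapor: z₂ = (0.6993, 0.0666, 0.2341).
Drum 2:
Newton iteration, ψ₂⁰ = 0.5:
  ψ₂ = 0.500: g = -0.1108, g' = -0.675 → ψ₂ = 0.336
  ψ₂ = 0.336: g = -0.0150, g' = -0.512 → ψ₂ = 0.307
  ψ₂ = 0.307: g = -0.0003, g' = -0.493 → ψ₂ = 0.306
Converged at ψ₂ = 0.306.
  isopentane: x = 0.601, y = 0.922
  benzene: x = 0.086, y = 0.023
  1-propanol: x = 0.313, y = 0.055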